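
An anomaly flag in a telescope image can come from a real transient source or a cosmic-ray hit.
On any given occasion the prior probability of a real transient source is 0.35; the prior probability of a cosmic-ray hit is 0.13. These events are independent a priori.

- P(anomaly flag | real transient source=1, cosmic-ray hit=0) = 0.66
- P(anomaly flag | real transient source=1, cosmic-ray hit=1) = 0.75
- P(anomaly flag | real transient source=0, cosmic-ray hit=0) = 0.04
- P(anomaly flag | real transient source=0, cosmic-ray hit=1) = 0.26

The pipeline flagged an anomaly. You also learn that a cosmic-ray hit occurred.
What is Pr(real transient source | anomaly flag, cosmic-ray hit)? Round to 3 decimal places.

P(anomaly flag | cosmic-ray hit) = 0.26·0.65 + 0.75·0.35 = 0.169000 + 0.262500 = 0.431500
The real transient source-present share is 0.75·0.35 = 0.262500.
So P(real transient source | anomaly flag, cosmic-ray hit) = 0.262500/0.431500 ≈ 0.608.

Pr(real transient source | anomaly flag, cosmic-ray hit) ≈ 0.608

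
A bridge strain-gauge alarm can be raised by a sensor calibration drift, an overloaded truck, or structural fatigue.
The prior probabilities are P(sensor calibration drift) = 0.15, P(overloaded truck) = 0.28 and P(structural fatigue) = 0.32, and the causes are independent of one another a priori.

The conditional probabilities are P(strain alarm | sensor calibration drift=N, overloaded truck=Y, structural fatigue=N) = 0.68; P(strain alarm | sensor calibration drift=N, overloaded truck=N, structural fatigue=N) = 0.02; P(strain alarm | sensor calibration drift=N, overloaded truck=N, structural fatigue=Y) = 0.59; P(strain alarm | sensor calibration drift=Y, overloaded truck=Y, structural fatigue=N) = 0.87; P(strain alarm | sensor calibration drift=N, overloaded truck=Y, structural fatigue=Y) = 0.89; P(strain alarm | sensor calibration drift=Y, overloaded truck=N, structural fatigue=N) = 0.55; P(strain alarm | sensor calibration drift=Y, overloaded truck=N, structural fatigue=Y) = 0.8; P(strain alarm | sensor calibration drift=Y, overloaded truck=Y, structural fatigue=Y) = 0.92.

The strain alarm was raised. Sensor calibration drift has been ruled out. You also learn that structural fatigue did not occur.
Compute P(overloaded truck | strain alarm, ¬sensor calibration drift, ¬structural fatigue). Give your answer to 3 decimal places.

Numerator (weight on configurations with overloaded truck): 0.68×0.28 = 0.190400
Denominator P(strain alarm | ¬sensor calibration drift, ¬structural fatigue): 0.02×0.72 + 0.68×0.28 = 0.204800
P(overloaded truck | strain alarm, ¬sensor calibration drift, ¬structural fatigue) = 0.190400/0.204800 ≈ 0.930

P(overloaded truck | strain alarm, ¬sensor calibration drift, ¬structural fatigue) ≈ 0.930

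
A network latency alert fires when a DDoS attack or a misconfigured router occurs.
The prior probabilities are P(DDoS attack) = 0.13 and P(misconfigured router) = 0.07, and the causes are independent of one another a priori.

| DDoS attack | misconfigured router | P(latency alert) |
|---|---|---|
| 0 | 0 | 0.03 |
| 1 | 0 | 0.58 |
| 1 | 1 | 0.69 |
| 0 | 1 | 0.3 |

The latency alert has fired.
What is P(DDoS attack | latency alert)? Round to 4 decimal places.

By total probability over the 4 (DDoS attack, misconfigured router) configurations:
  P(latency alert) = 0.03×0.87×0.93 + 0.3×0.87×0.07 + 0.58×0.13×0.93 + 0.69×0.13×0.07
        = 0.024273 + 0.018270 + 0.070122 + 0.006279 = 0.118944
Keeping only the DDoS attack-present terms gives 0.076401, so
  P(DDoS attack | latency alert) = 0.076401 / 0.118944 ≈ 0.6423

P(DDoS attack | latency alert) ≈ 0.6423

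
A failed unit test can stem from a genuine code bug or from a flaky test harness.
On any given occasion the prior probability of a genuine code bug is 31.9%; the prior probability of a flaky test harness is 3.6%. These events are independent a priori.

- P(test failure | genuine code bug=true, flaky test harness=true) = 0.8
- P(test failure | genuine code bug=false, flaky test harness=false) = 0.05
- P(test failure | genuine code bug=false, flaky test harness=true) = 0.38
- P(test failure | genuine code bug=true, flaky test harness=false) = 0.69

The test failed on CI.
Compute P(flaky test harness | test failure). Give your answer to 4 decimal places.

P(flaky test harness | test failure) ≈ 0.0702

By total probability over the 4 (genuine code bug, flaky test harness) configurations:
  P(test failure) = 0.05·0.681·0.964 + 0.38·0.681·0.036 + 0.69·0.319·0.964 + 0.8·0.319·0.036
        = 0.032824 + 0.009316 + 0.212186 + 0.009187 = 0.263513
Keeping only the flaky test harness-present terms gives 0.018503, so
  P(flaky test harness | test failure) = 0.018503 / 0.263513 ≈ 0.0702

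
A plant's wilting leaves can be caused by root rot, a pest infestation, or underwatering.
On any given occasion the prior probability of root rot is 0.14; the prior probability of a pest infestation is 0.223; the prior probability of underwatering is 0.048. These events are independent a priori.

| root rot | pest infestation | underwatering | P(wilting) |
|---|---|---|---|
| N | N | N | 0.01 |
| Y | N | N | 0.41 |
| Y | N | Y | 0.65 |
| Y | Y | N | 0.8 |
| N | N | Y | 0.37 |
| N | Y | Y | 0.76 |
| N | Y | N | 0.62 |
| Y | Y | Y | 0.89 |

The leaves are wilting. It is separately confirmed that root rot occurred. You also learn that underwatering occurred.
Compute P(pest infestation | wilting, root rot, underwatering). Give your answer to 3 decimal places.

P(wilting | root rot, underwatering) = 0.65·0.777 + 0.89·0.223 = 0.505050 + 0.198470 = 0.703520
Of this, 0.198470 comes from 0.89·0.223 (the pest infestation=true cases).
P(pest infestation | wilting, root rot, underwatering) = 0.198470 / 0.703520 ≈ 0.282

P(pest infestation | wilting, root rot, underwatering) ≈ 0.282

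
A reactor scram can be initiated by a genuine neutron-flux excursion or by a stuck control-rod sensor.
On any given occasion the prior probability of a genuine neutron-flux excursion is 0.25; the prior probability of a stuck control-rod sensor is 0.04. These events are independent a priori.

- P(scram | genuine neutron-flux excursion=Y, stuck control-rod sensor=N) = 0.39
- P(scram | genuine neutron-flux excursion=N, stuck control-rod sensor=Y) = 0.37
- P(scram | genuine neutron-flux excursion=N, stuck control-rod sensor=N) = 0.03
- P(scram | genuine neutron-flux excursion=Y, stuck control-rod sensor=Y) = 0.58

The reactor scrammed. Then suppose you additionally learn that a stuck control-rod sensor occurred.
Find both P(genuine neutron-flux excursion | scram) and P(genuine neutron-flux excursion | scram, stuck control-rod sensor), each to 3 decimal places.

P(genuine neutron-flux excursion | scram) ≈ 0.752; P(genuine neutron-flux excursion | scram, stuck control-rod sensor) ≈ 0.343

For the numerator, keep only genuine neutron-flux excursion=true terms: 0.093600 + 0.005800 = 0.099400
Denominator P(scram): 0.03*0.75*0.96 + 0.37*0.75*0.04 + 0.39*0.25*0.96 + 0.58*0.25*0.04 = 0.132100
P(genuine neutron-flux excursion | scram) = 0.099400/0.132100 ≈ 0.752

Now condition on the additional information:
Weight on genuine neutron-flux excursion=true, given the evidence: 0.58*0.25 = 0.145000
The normalizing constant is 0.37*0.75 + 0.58*0.25 = 0.422500
Posterior = 0.145000 / 0.422500 ≈ 0.343
The drop from 0.752 to 0.343 is the explaining-away (discounting) effect.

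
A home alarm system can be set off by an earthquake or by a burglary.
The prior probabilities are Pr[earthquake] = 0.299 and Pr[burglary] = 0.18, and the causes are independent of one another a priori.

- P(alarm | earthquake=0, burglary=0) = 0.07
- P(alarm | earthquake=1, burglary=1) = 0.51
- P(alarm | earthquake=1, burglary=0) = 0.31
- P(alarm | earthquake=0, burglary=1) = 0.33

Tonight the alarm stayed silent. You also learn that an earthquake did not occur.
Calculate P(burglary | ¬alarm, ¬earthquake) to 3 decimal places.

For the numerator, keep only burglary=true terms: 0.67·0.18 = 0.120600
Normalizer over all consistent configurations: 0.93·0.82 + 0.67·0.18 = 0.883200
Posterior = 0.120600 / 0.883200 ≈ 0.137

P(burglary | ¬alarm, ¬earthquake) ≈ 0.137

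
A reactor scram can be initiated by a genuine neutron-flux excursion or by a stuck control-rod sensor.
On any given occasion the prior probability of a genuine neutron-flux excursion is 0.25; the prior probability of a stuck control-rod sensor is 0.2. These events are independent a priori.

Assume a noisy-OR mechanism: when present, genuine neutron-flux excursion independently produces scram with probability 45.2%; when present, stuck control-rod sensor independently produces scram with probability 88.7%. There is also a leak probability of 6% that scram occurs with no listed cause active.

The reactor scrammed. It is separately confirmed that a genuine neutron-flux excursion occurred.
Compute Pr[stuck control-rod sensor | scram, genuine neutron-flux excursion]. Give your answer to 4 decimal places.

Under noisy-OR, P(scram | causes) = 1 − (1−0.06)·∏(1−qᵢ) over the active causes.
Sum P(scram|·) weighted by the priors over both values of stuck control-rod sensor:
  P(scram | genuine neutron-flux excursion) = 0.48488*0.8 + 0.941791*0.2
        = 0.387904 + 0.188358 = 0.576262
Configurations with stuck control-rod sensor contribute 0.188358, so
  P(stuck control-rod sensor | scram, genuine neutron-flux excursion) = 0.188358 / 0.576262 ≈ 0.3269

Pr[stuck control-rod sensor | scram, genuine neutron-flux excursion] ≈ 0.3269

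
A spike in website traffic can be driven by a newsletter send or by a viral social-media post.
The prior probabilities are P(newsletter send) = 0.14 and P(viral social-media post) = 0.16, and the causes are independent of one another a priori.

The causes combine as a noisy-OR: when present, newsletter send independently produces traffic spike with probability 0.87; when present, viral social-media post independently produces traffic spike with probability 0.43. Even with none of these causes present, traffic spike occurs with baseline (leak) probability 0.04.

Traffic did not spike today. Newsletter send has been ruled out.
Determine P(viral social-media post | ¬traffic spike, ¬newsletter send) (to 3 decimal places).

Under noisy-OR, P(traffic spike | causes) = 1 − (1−0.04)·∏(1−qᵢ) over the active causes.
P(¬traffic spike | ¬newsletter send) = 0.96×0.84 + 0.5472×0.16 = 0.806400 + 0.087552 = 0.893952
Of this, 0.087552 comes from 0.5472×0.16 (the viral social-media post=true cases).
Hence the posterior is 0.087552/0.893952 ≈ 0.098.

P(viral social-media post | ¬traffic spike, ¬newsletter send) ≈ 0.098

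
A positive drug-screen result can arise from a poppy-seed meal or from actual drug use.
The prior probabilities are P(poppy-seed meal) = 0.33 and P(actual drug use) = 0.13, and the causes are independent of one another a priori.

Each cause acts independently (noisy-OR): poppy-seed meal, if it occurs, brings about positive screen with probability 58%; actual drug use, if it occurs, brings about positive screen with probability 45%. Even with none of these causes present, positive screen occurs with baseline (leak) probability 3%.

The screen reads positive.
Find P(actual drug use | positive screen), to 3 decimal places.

P(actual drug use | positive screen) ≈ 0.283

Under noisy-OR, P(positive screen | causes) = 1 − (1−0.03)·∏(1−qᵢ) over the active causes.
Weight on actual drug use=true, given the evidence: 0.040632 + 0.033287 = 0.073919
The normalizing constant is 0.03*0.67*0.87 + 0.4665*0.67*0.13 + 0.5926*0.33*0.87 + 0.77593*0.33*0.13 = 0.261541
P(actual drug use | positive screen) = 0.073919/0.261541 ≈ 0.283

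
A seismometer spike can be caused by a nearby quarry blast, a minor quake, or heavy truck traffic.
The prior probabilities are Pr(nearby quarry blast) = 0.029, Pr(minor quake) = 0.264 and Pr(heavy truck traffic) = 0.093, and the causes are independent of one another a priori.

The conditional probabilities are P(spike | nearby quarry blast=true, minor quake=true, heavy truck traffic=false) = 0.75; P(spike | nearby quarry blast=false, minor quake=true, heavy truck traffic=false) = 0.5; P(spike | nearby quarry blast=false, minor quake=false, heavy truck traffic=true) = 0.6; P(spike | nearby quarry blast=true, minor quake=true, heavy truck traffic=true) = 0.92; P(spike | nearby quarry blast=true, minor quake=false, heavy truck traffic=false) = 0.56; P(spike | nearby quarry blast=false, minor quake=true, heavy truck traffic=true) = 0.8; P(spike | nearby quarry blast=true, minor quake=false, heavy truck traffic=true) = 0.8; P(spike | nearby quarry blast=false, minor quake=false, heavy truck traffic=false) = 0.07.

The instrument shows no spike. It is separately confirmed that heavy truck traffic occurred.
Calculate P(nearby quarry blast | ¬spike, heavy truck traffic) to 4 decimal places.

Sum P(¬spike|·) weighted by the priors over the 4 (nearby quarry blast, minor quake) configurations:
  P(¬spike | heavy truck traffic) = 0.4*0.971*0.736 + 0.2*0.971*0.264 + 0.2*0.029*0.736 + 0.08*0.029*0.264
        = 0.285862 + 0.051269 + 0.004269 + 0.000612 = 0.342012
Keeping only the nearby quarry blast-present terms gives 0.004881, so
  P(nearby quarry blast | ¬spike, heavy truck traffic) = 0.004881 / 0.342012 ≈ 0.0143

P(nearby quarry blast | ¬spike, heavy truck traffic) ≈ 0.0143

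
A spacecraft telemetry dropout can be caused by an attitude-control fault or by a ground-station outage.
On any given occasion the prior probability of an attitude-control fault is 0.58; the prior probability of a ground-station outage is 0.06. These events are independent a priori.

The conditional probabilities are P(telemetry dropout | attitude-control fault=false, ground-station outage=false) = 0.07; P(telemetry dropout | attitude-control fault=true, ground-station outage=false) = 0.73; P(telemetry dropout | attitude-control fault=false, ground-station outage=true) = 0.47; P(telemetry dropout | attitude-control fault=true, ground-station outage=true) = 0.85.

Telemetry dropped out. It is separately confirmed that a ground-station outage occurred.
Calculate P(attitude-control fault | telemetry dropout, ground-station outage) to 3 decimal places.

Enumerate both values of attitude-control fault and weight by the priors:
  P(telemetry dropout | ground-station outage) = 0.47×0.42 + 0.85×0.58
        = 0.197400 + 0.493000 = 0.690400
Keeping only the attitude-control fault-present terms gives 0.493000, so
  P(attitude-control fault | telemetry dropout, ground-station outage) = 0.493000 / 0.690400 ≈ 0.714

P(attitude-control fault | telemetry dropout, ground-station outage) ≈ 0.714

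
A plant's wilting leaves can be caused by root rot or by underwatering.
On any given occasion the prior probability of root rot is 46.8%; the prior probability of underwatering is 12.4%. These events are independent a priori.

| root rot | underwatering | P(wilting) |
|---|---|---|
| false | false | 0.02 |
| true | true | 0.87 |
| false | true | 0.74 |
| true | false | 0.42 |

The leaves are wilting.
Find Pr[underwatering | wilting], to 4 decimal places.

Pr[underwatering | wilting] ≈ 0.3536

By total probability over the 4 (root rot, underwatering) configurations:
  P(wilting) = 0.02*0.532*0.876 + 0.74*0.532*0.124 + 0.42*0.468*0.876 + 0.87*0.468*0.124
        = 0.009321 + 0.048816 + 0.172187 + 0.050488 = 0.280812
The terms with underwatering present sum to 0.099304, so
  P(underwatering | wilting) = 0.099304 / 0.280812 ≈ 0.3536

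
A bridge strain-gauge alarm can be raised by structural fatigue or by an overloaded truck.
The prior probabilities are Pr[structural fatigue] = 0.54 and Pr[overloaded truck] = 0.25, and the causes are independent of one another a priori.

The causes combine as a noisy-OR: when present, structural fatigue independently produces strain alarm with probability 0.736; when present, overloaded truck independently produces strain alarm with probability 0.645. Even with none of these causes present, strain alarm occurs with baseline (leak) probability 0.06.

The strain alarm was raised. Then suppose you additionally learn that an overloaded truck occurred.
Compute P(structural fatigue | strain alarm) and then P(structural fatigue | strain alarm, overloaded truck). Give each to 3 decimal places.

Under noisy-OR, P(strain alarm | causes) = 1 − (1−0.06)·∏(1−qᵢ) over the active causes.
Weight on structural fatigue=true, given the evidence: 0.304495 + 0.123107 = 0.427602
The normalizing constant is 0.06*0.46*0.75 + 0.6663*0.46*0.25 + 0.75184*0.54*0.75 + 0.911903*0.54*0.25 = 0.524926
Posterior = 0.427602 / 0.524926 ≈ 0.815

With the extra evidence:
P(strain alarm | overloaded truck) = 0.6663·0.46 + 0.911903·0.54 = 0.306498 + 0.492428 = 0.798926
Of this, 0.492428 comes from 0.911903·0.54 (the structural fatigue=true cases).
So P(structural fatigue | strain alarm, overloaded truck) = 0.492428/0.798926 ≈ 0.616.
— overloaded truck explains away the evidence for structural fatigue.

P(structural fatigue | strain alarm) ≈ 0.815; P(structural fatigue | strain alarm, overloaded truck) ≈ 0.616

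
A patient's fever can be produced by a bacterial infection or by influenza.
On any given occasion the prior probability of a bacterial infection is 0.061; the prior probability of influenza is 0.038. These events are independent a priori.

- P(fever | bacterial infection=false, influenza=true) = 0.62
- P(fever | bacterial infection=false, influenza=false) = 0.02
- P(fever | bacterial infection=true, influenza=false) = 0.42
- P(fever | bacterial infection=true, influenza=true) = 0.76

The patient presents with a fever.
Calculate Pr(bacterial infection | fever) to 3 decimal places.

Enumerate the 4 (bacterial infection, influenza) configurations and weight by the priors:
  P(fever) = 0.02*0.939*0.962 + 0.62*0.939*0.038 + 0.42*0.061*0.962 + 0.76*0.061*0.038
        = 0.018066 + 0.022123 + 0.024646 + 0.001762 = 0.066597
Keeping only the bacterial infection-present terms gives 0.026408, so
  P(bacterial infection | fever) = 0.026408 / 0.066597 ≈ 0.397

Pr(bacterial infection | fever) ≈ 0.397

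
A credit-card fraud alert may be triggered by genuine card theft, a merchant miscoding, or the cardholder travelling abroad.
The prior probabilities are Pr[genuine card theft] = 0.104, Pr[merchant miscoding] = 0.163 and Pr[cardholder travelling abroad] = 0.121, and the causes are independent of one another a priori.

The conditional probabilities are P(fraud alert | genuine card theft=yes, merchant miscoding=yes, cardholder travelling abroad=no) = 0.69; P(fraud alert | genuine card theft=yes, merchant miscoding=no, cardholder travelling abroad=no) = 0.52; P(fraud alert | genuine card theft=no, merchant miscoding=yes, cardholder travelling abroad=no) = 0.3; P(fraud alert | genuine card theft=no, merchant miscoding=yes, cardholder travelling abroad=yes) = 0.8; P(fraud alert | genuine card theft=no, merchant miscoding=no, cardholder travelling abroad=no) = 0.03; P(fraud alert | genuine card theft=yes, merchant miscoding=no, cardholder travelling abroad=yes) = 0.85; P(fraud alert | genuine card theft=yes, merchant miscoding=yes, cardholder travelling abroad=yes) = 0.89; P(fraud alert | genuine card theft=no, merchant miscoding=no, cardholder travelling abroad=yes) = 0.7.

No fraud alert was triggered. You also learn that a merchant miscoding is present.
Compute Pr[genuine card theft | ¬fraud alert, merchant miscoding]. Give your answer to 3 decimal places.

Weight on genuine card theft=true, given the evidence: 0.028339 + 0.001384 = 0.029723
Normalizer over all consistent configurations: 0.7·0.896·0.879 + 0.2·0.896·0.121 + 0.31·0.104·0.879 + 0.11·0.104·0.121 = 0.602715
Posterior = 0.029723 / 0.602715 ≈ 0.049

Pr[genuine card theft | ¬fraud alert, merchant miscoding] ≈ 0.049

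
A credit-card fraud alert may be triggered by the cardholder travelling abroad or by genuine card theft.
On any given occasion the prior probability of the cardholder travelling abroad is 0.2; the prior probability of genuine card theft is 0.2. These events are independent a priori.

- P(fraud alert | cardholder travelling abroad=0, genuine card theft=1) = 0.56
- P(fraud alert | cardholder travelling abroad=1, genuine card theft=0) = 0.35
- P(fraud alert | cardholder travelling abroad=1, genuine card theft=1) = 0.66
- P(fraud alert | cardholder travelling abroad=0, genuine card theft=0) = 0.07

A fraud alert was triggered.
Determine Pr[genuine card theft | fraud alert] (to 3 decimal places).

Pr[genuine card theft | fraud alert] ≈ 0.535

Enumerate the 4 (cardholder travelling abroad, genuine card theft) configurations and weight by the priors:
  P(fraud alert) = 0.07*0.8*0.8 + 0.56*0.8*0.2 + 0.35*0.2*0.8 + 0.66*0.2*0.2
        = 0.044800 + 0.089600 + 0.056000 + 0.026400 = 0.216800
Keeping only the genuine card theft-present terms gives 0.116000, so
  P(genuine card theft | fraud alert) = 0.116000 / 0.216800 ≈ 0.535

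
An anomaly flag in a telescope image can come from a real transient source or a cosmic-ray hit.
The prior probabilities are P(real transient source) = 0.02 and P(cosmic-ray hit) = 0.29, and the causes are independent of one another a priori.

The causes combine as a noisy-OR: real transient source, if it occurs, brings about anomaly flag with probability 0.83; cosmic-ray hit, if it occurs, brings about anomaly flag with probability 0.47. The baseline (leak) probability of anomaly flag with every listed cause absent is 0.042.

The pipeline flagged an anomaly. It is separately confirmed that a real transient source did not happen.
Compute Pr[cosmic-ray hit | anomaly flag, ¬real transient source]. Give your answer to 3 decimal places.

Under noisy-OR, P(anomaly flag | causes) = 1 − (1−0.042)·∏(1−qᵢ) over the active causes.
P(anomaly flag | ¬real transient source) = 0.042*0.71 + 0.49226*0.29 = 0.029820 + 0.142755 = 0.172575
Restricting to configurations with cosmic-ray hit present: 0.49226*0.29 = 0.142755.
P(cosmic-ray hit | anomaly flag, ¬real transient source) = 0.142755 / 0.172575 ≈ 0.827

Pr[cosmic-ray hit | anomaly flag, ¬real transient source] ≈ 0.827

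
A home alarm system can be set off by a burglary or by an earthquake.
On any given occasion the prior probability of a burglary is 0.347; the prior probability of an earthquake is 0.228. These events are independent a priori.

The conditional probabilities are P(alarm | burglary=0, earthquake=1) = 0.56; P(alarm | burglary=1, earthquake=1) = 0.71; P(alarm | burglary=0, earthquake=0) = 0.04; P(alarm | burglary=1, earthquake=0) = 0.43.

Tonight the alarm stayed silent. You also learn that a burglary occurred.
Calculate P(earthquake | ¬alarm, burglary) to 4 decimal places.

P(earthquake | ¬alarm, burglary) ≈ 0.1306

P(¬alarm | burglary) = 0.57×0.772 + 0.29×0.228 = 0.440040 + 0.066120 = 0.506160
Of this, 0.066120 comes from 0.29×0.228 (the earthquake=true cases).
So P(earthquake | ¬alarm, burglary) = 0.066120/0.506160 ≈ 0.1306.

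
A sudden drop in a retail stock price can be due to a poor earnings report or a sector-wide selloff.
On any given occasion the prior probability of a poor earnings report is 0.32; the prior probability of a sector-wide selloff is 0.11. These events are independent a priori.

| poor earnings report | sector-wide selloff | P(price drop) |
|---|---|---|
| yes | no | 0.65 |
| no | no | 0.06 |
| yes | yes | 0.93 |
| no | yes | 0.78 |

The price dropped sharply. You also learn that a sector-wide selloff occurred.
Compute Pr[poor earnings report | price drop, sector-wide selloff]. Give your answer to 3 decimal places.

For the numerator, keep only poor earnings report=true terms: 0.93×0.32 = 0.297600
Denominator P(price drop | sector-wide selloff): 0.78×0.68 + 0.93×0.32 = 0.828000
Posterior = 0.297600 / 0.828000 ≈ 0.359

Pr[poor earnings report | price drop, sector-wide selloff] ≈ 0.359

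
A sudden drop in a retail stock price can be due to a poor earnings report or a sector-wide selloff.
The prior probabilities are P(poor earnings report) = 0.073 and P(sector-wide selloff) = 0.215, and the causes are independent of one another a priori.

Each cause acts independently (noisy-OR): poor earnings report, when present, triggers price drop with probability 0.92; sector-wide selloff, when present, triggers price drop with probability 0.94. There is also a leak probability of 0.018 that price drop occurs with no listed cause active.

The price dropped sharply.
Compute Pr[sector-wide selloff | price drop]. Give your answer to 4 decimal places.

Pr[sector-wide selloff | price drop] ≈ 0.7551

Under noisy-OR, P(price drop | causes) = 1 − (1−0.018)·∏(1−qᵢ) over the active causes.
For the numerator, keep only sector-wide selloff=true terms: 0.187562 + 0.015621 = 0.203183
Normalizer over all consistent configurations: 0.018·0.927·0.785 + 0.94108·0.927·0.215 + 0.92144·0.073·0.785 + 0.995286·0.073·0.215 = 0.269085
P(sector-wide selloff | price drop) = 0.203183/0.269085 ≈ 0.7551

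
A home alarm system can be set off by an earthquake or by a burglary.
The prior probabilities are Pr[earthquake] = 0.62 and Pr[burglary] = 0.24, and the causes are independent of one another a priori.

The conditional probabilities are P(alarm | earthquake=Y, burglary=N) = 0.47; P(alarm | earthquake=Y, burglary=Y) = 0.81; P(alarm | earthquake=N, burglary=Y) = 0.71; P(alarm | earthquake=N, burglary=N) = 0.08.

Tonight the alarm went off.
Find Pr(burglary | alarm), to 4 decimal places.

Pr(burglary | alarm) ≈ 0.4310

Enumerate the 4 (earthquake, burglary) configurations and weight by the priors:
  P(alarm) = 0.08·0.38·0.76 + 0.71·0.38·0.24 + 0.47·0.62·0.76 + 0.81·0.62·0.24
        = 0.023104 + 0.064752 + 0.221464 + 0.120528 = 0.429848
The terms with burglary present sum to 0.185280, so
  P(burglary | alarm) = 0.185280 / 0.429848 ≈ 0.4310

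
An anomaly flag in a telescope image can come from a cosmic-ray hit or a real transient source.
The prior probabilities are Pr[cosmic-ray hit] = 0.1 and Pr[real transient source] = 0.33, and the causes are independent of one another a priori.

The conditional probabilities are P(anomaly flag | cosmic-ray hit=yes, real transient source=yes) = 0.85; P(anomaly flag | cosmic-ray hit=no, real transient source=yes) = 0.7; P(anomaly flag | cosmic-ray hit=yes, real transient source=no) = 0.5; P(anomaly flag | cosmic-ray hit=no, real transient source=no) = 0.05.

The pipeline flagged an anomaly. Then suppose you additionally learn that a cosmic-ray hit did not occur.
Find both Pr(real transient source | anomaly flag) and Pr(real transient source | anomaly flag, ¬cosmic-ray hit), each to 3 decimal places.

Enumerate the 4 (cosmic-ray hit, real transient source) configurations and weight by the priors:
  P(anomaly flag) = 0.05*0.9*0.67 + 0.7*0.9*0.33 + 0.5*0.1*0.67 + 0.85*0.1*0.33
        = 0.030150 + 0.207900 + 0.033500 + 0.028050 = 0.299600
Keeping only the real transient source-present terms gives 0.235950, so
  P(real transient source | anomaly flag) = 0.235950 / 0.299600 ≈ 0.788

Now also conditioning on cosmic-ray hit≠true:
Enumerate both values of real transient source and weight by the priors:
  P(anomaly flag | ¬cosmic-ray hit) = 0.05·0.67 + 0.7·0.33
        = 0.033500 + 0.231000 = 0.264500
Configurations with real transient source contribute 0.231000, so
  P(real transient source | anomaly flag, ¬cosmic-ray hit) = 0.231000 / 0.264500 ≈ 0.873

Pr(real transient source | anomaly flag) ≈ 0.788; Pr(real transient source | anomaly flag, ¬cosmic-ray hit) ≈ 0.873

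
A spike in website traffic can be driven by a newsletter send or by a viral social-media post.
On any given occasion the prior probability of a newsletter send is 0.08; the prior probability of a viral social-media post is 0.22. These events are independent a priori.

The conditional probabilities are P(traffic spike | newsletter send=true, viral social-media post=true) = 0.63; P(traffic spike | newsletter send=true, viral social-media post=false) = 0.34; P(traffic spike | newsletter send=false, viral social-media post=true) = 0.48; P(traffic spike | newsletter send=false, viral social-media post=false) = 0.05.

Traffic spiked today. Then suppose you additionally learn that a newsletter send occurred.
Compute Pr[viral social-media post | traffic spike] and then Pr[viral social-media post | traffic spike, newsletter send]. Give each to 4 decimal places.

For the numerator, keep only viral social-media post=true terms: 0.097152 + 0.011088 = 0.108240
The normalizing constant is 0.05·0.92·0.78 + 0.48·0.92·0.22 + 0.34·0.08·0.78 + 0.63·0.08·0.22 = 0.165336
P(viral social-media post | traffic spike) = 0.108240/0.165336 ≈ 0.6547

Now also conditioning on newsletter send=true:
P(traffic spike | newsletter send) = 0.34×0.78 + 0.63×0.22 = 0.265200 + 0.138600 = 0.403800
Of this, 0.138600 comes from 0.63×0.22 (the viral social-media post=true cases).
Hence the posterior is 0.138600/0.403800 ≈ 0.3432.
This is intercausal reasoning (explaining away): once newsletter send accounts for the traffic spike, viral social-media post becomes less likely.

Pr[viral social-media post | traffic spike] ≈ 0.6547; Pr[viral social-media post | traffic spike, newsletter send] ≈ 0.3432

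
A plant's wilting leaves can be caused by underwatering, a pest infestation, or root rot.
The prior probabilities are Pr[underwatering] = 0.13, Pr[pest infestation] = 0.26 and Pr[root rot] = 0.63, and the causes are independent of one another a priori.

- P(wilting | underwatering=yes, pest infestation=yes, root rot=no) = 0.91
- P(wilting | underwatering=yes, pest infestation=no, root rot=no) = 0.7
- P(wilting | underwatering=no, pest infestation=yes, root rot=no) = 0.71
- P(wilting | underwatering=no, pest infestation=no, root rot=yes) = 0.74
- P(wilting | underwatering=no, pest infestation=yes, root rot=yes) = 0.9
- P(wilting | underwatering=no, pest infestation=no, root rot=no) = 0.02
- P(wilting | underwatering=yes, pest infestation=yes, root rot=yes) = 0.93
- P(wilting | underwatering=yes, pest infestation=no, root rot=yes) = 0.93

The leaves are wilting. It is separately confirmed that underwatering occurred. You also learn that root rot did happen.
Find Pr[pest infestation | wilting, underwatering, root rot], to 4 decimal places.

Pr[pest infestation | wilting, underwatering, root rot] ≈ 0.2600

P(wilting | underwatering, root rot) = 0.93*0.74 + 0.93*0.26 = 0.688200 + 0.241800 = 0.930000
Restricting to configurations with pest infestation present: 0.93*0.26 = 0.241800.
So P(pest infestation | wilting, underwatering, root rot) = 0.241800/0.930000 ≈ 0.2600.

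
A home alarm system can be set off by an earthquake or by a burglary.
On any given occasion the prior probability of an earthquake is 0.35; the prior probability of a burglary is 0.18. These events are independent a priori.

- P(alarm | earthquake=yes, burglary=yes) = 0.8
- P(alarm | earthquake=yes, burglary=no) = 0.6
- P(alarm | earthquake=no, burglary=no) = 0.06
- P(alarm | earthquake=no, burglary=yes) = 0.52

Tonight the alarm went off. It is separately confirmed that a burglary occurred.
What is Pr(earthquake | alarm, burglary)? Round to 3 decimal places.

Pr(earthquake | alarm, burglary) ≈ 0.453

Numerator (weight on configurations with earthquake): 0.8×0.35 = 0.280000
Denominator P(alarm | burglary): 0.52×0.65 + 0.8×0.35 = 0.618000
Posterior = 0.280000 / 0.618000 ≈ 0.453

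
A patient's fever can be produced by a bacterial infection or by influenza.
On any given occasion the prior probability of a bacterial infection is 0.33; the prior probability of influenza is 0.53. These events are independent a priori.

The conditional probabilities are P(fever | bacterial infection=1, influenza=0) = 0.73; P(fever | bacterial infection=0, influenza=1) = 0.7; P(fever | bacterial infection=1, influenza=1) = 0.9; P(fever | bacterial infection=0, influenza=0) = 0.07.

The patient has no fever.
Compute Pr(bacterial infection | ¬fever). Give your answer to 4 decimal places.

For the numerator, keep only bacterial infection=true terms: 0.041877 + 0.017490 = 0.059367
Denominator P(¬fever): 0.93·0.67·0.47 + 0.3·0.67·0.53 + 0.27·0.33·0.47 + 0.1·0.33·0.53 = 0.458754
Posterior = 0.059367 / 0.458754 ≈ 0.1294

Pr(bacterial infection | ¬fever) ≈ 0.1294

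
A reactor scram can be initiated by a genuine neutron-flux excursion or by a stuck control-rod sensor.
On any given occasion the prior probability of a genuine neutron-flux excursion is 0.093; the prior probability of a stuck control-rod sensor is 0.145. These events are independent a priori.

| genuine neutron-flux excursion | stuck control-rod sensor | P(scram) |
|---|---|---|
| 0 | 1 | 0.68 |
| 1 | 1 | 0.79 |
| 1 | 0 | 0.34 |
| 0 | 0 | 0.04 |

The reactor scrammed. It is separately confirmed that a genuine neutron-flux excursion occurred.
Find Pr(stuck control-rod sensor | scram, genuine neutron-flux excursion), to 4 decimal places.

Pr(stuck control-rod sensor | scram, genuine neutron-flux excursion) ≈ 0.2827

For the numerator, keep only stuck control-rod sensor=true terms: 0.79·0.145 = 0.114550
Denominator P(scram | genuine neutron-flux excursion): 0.34·0.855 + 0.79·0.145 = 0.405250
Posterior = 0.114550 / 0.405250 ≈ 0.2827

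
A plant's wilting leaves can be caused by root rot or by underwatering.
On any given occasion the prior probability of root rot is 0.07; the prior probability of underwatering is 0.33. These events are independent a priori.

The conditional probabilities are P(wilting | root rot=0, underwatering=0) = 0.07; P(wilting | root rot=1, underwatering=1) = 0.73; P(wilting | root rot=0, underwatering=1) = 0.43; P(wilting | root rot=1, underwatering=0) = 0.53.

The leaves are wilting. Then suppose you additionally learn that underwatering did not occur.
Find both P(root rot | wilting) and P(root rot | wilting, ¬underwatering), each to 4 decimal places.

By total probability over the 4 (root rot, underwatering) configurations:
  P(wilting) = 0.07·0.93·0.67 + 0.43·0.93·0.33 + 0.53·0.07·0.67 + 0.73·0.07·0.33
        = 0.043617 + 0.131967 + 0.024857 + 0.016863 = 0.217304
The terms with root rot present sum to 0.041720, so
  P(root rot | wilting) = 0.041720 / 0.217304 ≈ 0.1920

Now condition on the additional information:
P(wilting | ¬underwatering) = 0.07·0.93 + 0.53·0.07 = 0.065100 + 0.037100 = 0.102200
The root rot-present share is 0.53·0.07 = 0.037100.
So P(root rot | wilting, ¬underwatering) = 0.037100/0.102200 ≈ 0.3630.
Ruling out underwatering raises the posterior on root rot — the flip side of explaining away.

P(root rot | wilting) ≈ 0.1920; P(root rot | wilting, ¬underwatering) ≈ 0.3630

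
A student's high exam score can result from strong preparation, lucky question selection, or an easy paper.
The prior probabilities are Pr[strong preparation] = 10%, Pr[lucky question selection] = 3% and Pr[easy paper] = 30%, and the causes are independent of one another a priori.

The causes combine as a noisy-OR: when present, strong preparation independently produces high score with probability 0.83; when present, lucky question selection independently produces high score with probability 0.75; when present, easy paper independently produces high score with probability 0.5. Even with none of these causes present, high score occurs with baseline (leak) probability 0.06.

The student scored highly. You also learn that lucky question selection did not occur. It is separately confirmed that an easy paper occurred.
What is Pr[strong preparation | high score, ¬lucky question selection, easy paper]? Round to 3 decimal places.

Under noisy-OR, P(high score | causes) = 1 − (1−0.06)·∏(1−qᵢ) over the active causes.
Weight on strong preparation=true, given the evidence: 0.9201·0.1 = 0.092010
Normalizer over all consistent configurations: 0.53·0.9 + 0.9201·0.1 = 0.569010
P(strong preparation | high score, ¬lucky question selection, easy paper) = 0.092010/0.569010 ≈ 0.162

Pr[strong preparation | high score, ¬lucky question selection, easy paper] ≈ 0.162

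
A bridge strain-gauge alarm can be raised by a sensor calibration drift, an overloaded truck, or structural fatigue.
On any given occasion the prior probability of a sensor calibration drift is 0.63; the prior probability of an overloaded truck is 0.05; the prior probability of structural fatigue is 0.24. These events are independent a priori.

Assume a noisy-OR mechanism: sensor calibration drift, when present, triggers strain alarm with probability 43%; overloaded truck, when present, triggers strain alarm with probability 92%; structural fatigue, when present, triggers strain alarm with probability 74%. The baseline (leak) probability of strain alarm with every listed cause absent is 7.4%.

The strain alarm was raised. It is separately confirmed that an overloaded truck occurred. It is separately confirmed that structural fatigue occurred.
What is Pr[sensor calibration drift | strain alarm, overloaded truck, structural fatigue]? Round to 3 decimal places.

Under noisy-OR, P(strain alarm | causes) = 1 − (1−0.074)·∏(1−qᵢ) over the active causes.
Sum P(strain alarm|·) weighted by the priors over both values of sensor calibration drift:
  P(strain alarm | overloaded truck, structural fatigue) = 0.980739×0.37 + 0.989021×0.63
        = 0.362873 + 0.623083 = 0.985956
The terms with sensor calibration drift present sum to 0.623083, so
  P(sensor calibration drift | strain alarm, overloaded truck, structural fatigue) = 0.623083 / 0.985956 ≈ 0.632

Pr[sensor calibration drift | strain alarm, overloaded truck, structural fatigue] ≈ 0.632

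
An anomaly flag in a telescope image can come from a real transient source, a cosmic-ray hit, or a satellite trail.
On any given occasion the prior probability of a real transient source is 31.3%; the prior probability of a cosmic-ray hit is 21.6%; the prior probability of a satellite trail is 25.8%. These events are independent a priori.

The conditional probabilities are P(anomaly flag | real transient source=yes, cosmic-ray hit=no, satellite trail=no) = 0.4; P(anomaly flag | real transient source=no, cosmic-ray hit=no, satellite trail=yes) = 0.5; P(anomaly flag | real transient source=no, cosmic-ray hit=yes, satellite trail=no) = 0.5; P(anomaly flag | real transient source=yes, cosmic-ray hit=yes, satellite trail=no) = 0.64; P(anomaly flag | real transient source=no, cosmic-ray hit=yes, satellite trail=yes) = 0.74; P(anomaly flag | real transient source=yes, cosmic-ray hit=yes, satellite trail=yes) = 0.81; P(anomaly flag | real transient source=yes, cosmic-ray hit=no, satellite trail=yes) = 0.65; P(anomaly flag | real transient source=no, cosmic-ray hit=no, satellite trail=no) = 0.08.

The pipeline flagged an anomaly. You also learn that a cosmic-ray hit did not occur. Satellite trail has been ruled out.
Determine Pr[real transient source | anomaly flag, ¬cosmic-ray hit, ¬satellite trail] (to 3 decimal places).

Pr[real transient source | anomaly flag, ¬cosmic-ray hit, ¬satellite trail] ≈ 0.695

P(anomaly flag | ¬cosmic-ray hit, ¬satellite trail) = 0.08×0.687 + 0.4×0.313 = 0.054960 + 0.125200 = 0.180160
Restricting to configurations with real transient source present: 0.4×0.313 = 0.125200.
Hence the posterior is 0.125200/0.180160 ≈ 0.695.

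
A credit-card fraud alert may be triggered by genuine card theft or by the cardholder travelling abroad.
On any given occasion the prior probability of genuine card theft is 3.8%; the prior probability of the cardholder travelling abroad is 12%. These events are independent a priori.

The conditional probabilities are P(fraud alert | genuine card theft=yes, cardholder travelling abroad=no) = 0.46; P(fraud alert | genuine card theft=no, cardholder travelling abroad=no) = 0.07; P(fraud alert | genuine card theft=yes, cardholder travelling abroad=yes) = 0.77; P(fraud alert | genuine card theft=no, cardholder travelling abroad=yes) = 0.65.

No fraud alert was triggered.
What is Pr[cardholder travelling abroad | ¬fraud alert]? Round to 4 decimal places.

Pr[cardholder travelling abroad | ¬fraud alert] ≈ 0.0490

Sum P(¬fraud alert|·) weighted by the priors over the 4 (genuine card theft, cardholder travelling abroad) configurations:
  P(¬fraud alert) = 0.93×0.962×0.88 + 0.35×0.962×0.12 + 0.54×0.038×0.88 + 0.23×0.038×0.12
        = 0.787301 + 0.040404 + 0.018058 + 0.001049 = 0.846812
The terms with cardholder travelling abroad present sum to 0.041453, so
  P(cardholder travelling abroad | ¬fraud alert) = 0.041453 / 0.846812 ≈ 0.0490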